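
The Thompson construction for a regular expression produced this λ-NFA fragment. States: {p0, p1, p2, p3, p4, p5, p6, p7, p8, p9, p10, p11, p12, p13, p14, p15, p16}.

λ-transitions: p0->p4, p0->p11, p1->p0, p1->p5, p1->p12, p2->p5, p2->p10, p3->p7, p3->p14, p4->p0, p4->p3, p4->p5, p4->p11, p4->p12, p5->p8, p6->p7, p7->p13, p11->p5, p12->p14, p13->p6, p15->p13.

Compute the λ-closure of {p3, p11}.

{p3, p5, p6, p7, p8, p11, p13, p14}

Start with {p3, p11}.
From p3 via λ: add p7, p14.
From p11 via λ: add p5.
From p5 via λ: add p8.
From p7 via λ: add p13.
From p13 via λ: add p6.
No new states can be added; the closed set is {p3, p5, p6, p7, p8, p11, p13, p14}.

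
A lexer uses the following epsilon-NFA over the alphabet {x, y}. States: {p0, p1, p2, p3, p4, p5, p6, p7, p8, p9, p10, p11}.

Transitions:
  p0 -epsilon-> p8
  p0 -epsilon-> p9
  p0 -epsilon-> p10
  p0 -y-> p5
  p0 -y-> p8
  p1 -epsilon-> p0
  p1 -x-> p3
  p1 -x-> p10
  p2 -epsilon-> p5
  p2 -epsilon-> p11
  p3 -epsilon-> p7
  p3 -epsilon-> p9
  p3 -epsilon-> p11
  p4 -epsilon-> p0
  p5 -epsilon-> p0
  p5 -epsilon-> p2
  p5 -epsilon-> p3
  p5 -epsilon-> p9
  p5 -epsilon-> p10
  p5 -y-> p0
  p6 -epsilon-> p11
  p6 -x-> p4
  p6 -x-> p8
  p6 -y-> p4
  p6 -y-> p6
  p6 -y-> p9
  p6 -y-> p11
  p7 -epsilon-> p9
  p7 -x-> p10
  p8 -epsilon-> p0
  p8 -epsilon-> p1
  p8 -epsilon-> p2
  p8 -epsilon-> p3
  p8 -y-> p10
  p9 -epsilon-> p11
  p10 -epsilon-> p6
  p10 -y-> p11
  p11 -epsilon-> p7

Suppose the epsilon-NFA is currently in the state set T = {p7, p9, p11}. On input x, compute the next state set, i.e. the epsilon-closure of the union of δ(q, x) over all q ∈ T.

{p6, p7, p9, p10, p11}

p7 on x → {p10}.
No x-transition from p9, p11.
Union after reading x: {p10}.
Now take the epsilon-closure:
From p10 via epsilon: add p6.
From p6 via epsilon: add p11.
From p11 via epsilon: add p7.
From p7 via epsilon: add p9.
No new states can be added; the closed set is {p6, p7, p9, p10, p11}.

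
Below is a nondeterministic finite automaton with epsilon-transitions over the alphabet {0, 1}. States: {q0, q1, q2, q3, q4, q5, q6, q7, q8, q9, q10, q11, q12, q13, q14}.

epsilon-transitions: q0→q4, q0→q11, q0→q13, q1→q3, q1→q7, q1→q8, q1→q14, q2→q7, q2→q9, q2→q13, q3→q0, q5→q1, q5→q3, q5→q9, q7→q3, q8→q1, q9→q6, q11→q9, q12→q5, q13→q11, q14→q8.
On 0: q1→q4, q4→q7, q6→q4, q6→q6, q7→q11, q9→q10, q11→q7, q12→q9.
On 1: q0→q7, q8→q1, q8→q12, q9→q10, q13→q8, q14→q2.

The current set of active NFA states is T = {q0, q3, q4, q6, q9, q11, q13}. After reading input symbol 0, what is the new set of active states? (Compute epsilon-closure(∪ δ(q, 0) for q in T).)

q4 on 0 → {q7}.
q6 on 0 → {q4, q6}.
q9 on 0 → {q10}.
q11 on 0 → {q7}.
No 0-transition from q0, q3, q13.
Union after reading 0: {q4, q6, q7, q10}.
Now take the epsilon-closure:
From q7 via epsilon: add q3.
From q3 via epsilon: add q0.
From q0 via epsilon: add q11, q13.
From q11 via epsilon: add q9.
No new states can be added; the closed set is {q0, q3, q4, q6, q7, q9, q10, q11, q13}.

{q0, q3, q4, q6, q7, q9, q10, q11, q13}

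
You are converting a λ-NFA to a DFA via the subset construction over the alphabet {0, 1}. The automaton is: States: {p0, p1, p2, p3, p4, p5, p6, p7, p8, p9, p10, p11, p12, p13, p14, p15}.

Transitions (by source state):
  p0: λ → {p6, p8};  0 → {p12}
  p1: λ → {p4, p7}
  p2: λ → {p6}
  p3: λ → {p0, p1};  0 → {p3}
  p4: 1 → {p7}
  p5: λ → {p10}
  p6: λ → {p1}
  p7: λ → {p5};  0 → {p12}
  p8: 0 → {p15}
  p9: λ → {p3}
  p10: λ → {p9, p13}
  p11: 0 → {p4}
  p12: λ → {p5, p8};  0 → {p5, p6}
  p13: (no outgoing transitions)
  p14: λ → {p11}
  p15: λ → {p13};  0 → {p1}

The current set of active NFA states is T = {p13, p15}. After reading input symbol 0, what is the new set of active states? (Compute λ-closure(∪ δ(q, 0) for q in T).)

{p0, p1, p3, p4, p5, p6, p7, p8, p9, p10, p13}

p15 on 0 → {p1}.
No 0-transition from p13.
Union after reading 0: {p1}.
Now take the λ-closure:
From p1 via λ: add p4, p7.
From p7 via λ: add p5.
From p5 via λ: add p10.
From p10 via λ: add p9, p13.
From p9 via λ: add p3.
From p3 via λ: add p0.
From p0 via λ: add p6, p8.
No new states can be added; the closed set is {p0, p1, p3, p4, p5, p6, p7, p8, p9, p10, p13}.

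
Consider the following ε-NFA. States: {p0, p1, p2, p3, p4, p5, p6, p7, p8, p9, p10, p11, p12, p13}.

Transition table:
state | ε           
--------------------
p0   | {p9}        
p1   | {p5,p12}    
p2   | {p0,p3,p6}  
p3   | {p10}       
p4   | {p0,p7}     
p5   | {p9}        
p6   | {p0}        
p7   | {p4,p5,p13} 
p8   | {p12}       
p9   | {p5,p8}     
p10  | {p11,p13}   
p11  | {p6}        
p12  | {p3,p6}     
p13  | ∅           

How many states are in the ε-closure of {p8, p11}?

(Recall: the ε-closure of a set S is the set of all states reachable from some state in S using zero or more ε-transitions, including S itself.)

Start with {p8, p11}.
From p8 via ε: add p12.
From p11 via ε: add p6.
From p6 via ε: add p0.
From p12 via ε: add p3.
From p0 via ε: add p9.
From p3 via ε: add p10.
From p9 via ε: add p5.
From p10 via ε: add p13.
ε-closure = {p0, p3, p5, p6, p8, p9, p10, p11, p12, p13}, which has 10 states.

10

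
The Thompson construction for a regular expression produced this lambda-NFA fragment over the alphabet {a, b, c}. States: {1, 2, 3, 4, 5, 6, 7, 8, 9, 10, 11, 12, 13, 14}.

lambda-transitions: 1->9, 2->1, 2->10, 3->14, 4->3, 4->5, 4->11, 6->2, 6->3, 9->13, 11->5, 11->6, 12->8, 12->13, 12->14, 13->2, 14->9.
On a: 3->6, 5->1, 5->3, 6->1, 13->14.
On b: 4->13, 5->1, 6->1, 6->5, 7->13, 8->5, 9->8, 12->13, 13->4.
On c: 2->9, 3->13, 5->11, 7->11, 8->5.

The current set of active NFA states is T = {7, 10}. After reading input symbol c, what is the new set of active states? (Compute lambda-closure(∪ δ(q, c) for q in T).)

7 on c → {11}.
No c-transition from 10.
Union after reading c: {11}.
Now take the lambda-closure:
From 11 via lambda: add 5, 6.
From 6 via lambda: add 2, 3.
From 2 via lambda: add 1, 10.
From 3 via lambda: add 14.
From 1 via lambda: add 9.
From 9 via lambda: add 13.
No new states can be added; the closed set is {1, 2, 3, 5, 6, 9, 10, 11, 13, 14}.

{1, 2, 3, 5, 6, 9, 10, 11, 13, 14}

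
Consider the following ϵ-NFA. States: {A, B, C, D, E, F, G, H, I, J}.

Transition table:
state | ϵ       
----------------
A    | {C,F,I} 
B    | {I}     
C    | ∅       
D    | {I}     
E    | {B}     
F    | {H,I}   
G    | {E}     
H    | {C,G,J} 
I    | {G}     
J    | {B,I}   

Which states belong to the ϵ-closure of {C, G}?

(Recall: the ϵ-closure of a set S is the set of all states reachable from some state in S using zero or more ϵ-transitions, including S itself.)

Start with {C, G}.
From G via ϵ: add E.
From E via ϵ: add B.
From B via ϵ: add I.
No new states can be added; the closed set is {B, C, E, G, I}.

{B, C, E, G, I}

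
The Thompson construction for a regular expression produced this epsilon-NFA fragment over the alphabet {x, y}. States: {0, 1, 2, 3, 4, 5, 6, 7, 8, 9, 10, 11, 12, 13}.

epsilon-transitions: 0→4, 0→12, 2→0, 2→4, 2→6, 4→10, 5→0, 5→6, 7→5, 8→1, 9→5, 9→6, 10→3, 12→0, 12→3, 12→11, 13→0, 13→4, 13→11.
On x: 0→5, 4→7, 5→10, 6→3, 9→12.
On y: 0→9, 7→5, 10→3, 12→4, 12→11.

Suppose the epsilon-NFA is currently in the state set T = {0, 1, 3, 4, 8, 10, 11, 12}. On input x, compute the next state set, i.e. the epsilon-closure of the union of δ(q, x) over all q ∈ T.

0 on x → {5}.
4 on x → {7}.
No x-transition from 1, 3, 8, 10, 11, 12.
Union after reading x: {5, 7}.
Now take the epsilon-closure:
From 5 via epsilon: add 0, 6.
From 0 via epsilon: add 4, 12.
From 4 via epsilon: add 10.
From 12 via epsilon: add 3, 11.
No new states can be added; the closed set is {0, 3, 4, 5, 6, 7, 10, 11, 12}.

{0, 3, 4, 5, 6, 7, 10, 11, 12}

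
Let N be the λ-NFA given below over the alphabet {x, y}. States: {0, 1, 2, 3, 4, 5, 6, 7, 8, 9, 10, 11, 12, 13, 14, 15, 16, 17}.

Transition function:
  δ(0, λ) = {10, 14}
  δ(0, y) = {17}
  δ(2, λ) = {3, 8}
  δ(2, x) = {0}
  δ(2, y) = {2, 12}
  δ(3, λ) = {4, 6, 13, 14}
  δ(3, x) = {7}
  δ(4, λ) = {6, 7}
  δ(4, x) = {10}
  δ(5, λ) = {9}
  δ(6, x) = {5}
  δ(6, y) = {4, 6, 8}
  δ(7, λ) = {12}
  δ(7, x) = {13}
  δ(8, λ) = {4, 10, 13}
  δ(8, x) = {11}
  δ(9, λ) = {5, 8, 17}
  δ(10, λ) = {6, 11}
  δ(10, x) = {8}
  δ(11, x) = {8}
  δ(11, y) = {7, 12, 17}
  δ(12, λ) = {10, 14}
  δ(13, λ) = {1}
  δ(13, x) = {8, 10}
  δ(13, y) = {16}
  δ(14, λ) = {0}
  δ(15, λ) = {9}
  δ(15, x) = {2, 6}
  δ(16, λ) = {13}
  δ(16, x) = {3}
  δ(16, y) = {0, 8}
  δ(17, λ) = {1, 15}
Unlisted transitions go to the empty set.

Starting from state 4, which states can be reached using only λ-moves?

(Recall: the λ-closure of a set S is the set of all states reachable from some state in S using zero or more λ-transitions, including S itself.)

Start with {4}.
From 4 via λ: add 6, 7.
From 7 via λ: add 12.
From 12 via λ: add 10, 14.
From 10 via λ: add 11.
From 14 via λ: add 0.
No new states can be added; the closed set is {0, 4, 6, 7, 10, 11, 12, 14}.

{0, 4, 6, 7, 10, 11, 12, 14}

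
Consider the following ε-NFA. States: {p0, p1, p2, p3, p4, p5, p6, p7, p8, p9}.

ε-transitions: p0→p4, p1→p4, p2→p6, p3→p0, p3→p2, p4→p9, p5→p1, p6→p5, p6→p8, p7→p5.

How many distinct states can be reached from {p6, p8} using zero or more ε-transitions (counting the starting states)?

6

Start with {p6, p8}.
From p6 via ε: add p5.
From p5 via ε: add p1.
From p1 via ε: add p4.
From p4 via ε: add p9.
ε-closure = {p1, p4, p5, p6, p8, p9}, which has 6 states.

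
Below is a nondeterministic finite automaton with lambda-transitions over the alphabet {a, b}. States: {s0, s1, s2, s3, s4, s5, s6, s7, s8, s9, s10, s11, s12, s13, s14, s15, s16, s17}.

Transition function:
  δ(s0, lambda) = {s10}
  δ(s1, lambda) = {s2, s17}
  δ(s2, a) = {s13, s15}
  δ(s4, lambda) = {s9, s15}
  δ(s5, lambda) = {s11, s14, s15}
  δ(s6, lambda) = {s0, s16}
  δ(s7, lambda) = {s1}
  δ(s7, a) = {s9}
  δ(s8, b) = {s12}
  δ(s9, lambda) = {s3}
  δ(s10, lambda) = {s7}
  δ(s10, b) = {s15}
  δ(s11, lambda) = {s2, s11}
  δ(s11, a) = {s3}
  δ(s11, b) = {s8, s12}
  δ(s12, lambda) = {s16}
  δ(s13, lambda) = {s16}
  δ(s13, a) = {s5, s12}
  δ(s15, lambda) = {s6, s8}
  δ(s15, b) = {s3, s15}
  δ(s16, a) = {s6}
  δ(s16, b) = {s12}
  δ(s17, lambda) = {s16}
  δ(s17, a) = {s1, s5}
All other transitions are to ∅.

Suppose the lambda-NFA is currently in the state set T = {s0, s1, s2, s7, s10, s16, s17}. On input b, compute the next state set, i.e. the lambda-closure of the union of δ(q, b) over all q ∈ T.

s10 on b → {s15}.
s16 on b → {s12}.
No b-transition from s0, s1, s2, s7, s17.
Union after reading b: {s12, s15}.
Now take the lambda-closure:
From s12 via lambda: add s16.
From s15 via lambda: add s6, s8.
From s6 via lambda: add s0.
From s0 via lambda: add s10.
From s10 via lambda: add s7.
From s7 via lambda: add s1.
From s1 via lambda: add s2, s17.
No new states can be added; the closed set is {s0, s1, s2, s6, s7, s8, s10, s12, s15, s16, s17}.

{s0, s1, s2, s6, s7, s8, s10, s12, s15, s16, s17}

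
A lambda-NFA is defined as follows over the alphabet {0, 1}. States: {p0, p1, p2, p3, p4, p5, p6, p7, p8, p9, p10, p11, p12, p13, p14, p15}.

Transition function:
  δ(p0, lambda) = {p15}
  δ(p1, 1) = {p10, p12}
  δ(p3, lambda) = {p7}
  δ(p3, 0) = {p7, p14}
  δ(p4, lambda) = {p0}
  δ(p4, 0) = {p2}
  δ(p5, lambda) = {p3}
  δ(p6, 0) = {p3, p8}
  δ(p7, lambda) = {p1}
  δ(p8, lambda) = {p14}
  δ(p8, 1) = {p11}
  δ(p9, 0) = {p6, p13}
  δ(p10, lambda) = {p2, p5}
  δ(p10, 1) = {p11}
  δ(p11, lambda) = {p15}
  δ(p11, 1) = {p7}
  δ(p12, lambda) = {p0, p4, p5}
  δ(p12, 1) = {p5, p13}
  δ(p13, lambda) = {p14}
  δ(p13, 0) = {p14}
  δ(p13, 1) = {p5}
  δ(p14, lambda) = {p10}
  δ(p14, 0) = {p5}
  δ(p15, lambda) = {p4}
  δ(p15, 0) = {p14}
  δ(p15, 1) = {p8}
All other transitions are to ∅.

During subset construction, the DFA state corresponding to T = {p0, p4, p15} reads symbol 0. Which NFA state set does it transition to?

p4 on 0 → {p2}.
p15 on 0 → {p14}.
No 0-transition from p0.
Union after reading 0: {p2, p14}.
Now take the lambda-closure:
From p14 via lambda: add p10.
From p10 via lambda: add p5.
From p5 via lambda: add p3.
From p3 via lambda: add p7.
From p7 via lambda: add p1.
No new states can be added; the closed set is {p1, p2, p3, p5, p7, p10, p14}.

{p1, p2, p3, p5, p7, p10, p14}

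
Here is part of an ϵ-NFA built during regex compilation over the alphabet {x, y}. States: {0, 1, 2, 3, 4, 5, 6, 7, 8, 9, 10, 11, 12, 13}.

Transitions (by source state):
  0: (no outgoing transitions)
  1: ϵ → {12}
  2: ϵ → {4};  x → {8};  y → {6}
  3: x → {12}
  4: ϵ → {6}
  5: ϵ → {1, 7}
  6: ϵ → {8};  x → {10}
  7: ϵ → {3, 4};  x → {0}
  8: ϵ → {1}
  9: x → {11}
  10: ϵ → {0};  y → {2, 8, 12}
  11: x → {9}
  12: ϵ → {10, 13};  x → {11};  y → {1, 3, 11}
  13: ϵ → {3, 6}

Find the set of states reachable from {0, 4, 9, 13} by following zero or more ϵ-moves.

Start with {0, 4, 9, 13}.
From 4 via ϵ: add 6.
From 13 via ϵ: add 3.
From 6 via ϵ: add 8.
From 8 via ϵ: add 1.
From 1 via ϵ: add 12.
From 12 via ϵ: add 10.
No new states can be added; the closed set is {0, 1, 3, 4, 6, 8, 9, 10, 12, 13}.

{0, 1, 3, 4, 6, 8, 9, 10, 12, 13}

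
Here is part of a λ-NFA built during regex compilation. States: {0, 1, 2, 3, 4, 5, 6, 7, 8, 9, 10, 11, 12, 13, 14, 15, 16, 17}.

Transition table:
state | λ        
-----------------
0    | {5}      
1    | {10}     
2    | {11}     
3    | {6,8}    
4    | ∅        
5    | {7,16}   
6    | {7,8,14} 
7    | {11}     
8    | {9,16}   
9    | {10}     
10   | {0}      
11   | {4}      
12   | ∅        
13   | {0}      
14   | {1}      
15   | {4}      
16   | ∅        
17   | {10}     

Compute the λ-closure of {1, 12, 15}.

{0, 1, 4, 5, 7, 10, 11, 12, 15, 16}

Start with {1, 12, 15}.
From 1 via λ: add 10.
From 15 via λ: add 4.
From 10 via λ: add 0.
From 0 via λ: add 5.
From 5 via λ: add 7, 16.
From 7 via λ: add 11.
No new states can be added; the closed set is {0, 1, 4, 5, 7, 10, 11, 12, 15, 16}.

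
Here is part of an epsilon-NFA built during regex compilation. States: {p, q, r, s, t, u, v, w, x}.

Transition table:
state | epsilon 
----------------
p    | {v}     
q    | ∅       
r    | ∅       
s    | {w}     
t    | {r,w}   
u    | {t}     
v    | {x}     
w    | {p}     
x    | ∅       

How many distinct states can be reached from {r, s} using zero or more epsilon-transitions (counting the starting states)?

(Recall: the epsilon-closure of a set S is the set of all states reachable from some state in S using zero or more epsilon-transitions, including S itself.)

6

Start with {r, s}.
From s via epsilon: add w.
From w via epsilon: add p.
From p via epsilon: add v.
From v via epsilon: add x.
epsilon-closure = {p, r, s, v, w, x}, which has 6 states.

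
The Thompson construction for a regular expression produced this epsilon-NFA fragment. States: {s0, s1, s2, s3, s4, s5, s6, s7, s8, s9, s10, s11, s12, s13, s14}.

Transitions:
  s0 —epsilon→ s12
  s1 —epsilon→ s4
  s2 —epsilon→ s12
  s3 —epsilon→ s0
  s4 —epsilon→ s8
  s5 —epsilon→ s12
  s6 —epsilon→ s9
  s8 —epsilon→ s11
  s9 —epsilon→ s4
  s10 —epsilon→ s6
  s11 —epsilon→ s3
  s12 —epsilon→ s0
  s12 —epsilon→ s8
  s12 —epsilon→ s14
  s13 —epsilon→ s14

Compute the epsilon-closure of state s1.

Start with {s1}.
From s1 via epsilon: add s4.
From s4 via epsilon: add s8.
From s8 via epsilon: add s11.
From s11 via epsilon: add s3.
From s3 via epsilon: add s0.
From s0 via epsilon: add s12.
From s12 via epsilon: add s14.
No new states can be added; the closed set is {s0, s1, s3, s4, s8, s11, s12, s14}.

{s0, s1, s3, s4, s8, s11, s12, s14}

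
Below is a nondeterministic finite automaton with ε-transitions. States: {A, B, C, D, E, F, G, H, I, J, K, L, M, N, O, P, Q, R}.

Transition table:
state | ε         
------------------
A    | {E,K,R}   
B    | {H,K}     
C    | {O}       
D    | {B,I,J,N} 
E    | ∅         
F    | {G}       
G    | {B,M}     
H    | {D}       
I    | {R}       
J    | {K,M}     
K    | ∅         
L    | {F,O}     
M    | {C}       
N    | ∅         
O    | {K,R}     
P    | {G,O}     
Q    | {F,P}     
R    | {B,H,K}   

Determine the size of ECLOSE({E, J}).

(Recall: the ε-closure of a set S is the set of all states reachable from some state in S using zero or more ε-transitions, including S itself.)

Start with {E, J}.
From J via ε: add K, M.
From M via ε: add C.
From C via ε: add O.
From O via ε: add R.
From R via ε: add B, H.
From H via ε: add D.
From D via ε: add I, N.
ε-closure = {B, C, D, E, H, I, J, K, M, N, O, R}, which has 12 states.

12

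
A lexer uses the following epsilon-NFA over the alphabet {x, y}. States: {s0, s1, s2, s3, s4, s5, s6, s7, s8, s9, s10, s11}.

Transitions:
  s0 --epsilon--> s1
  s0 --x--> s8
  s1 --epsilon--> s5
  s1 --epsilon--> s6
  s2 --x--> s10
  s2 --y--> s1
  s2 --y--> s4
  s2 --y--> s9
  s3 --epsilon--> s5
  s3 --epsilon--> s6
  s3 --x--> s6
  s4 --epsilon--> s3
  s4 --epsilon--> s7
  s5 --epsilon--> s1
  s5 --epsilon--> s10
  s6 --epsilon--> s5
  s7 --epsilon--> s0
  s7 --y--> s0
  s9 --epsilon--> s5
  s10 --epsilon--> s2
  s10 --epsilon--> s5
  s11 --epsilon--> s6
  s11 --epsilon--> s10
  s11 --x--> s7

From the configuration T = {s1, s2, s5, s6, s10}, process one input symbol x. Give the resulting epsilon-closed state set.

s2 on x → {s10}.
No x-transition from s1, s5, s6, s10.
Union after reading x: {s10}.
Now take the epsilon-closure:
From s10 via epsilon: add s2, s5.
From s5 via epsilon: add s1.
From s1 via epsilon: add s6.
No new states can be added; the closed set is {s1, s2, s5, s6, s10}.

{s1, s2, s5, s6, s10}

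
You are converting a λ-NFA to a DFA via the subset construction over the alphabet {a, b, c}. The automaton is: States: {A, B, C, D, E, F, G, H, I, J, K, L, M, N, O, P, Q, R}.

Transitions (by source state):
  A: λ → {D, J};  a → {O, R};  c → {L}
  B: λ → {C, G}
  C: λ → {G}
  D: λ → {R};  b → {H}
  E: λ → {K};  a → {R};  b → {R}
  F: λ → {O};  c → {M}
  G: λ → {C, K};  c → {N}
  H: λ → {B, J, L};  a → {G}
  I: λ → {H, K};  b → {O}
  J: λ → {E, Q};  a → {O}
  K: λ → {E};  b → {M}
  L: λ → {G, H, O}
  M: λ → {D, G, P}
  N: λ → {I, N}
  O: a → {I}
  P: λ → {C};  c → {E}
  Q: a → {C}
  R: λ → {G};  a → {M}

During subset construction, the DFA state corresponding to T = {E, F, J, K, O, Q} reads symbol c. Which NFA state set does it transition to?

F on c → {M}.
No c-transition from E, J, K, O, Q.
Union after reading c: {M}.
Now take the λ-closure:
From M via λ: add D, G, P.
From D via λ: add R.
From G via λ: add C, K.
From K via λ: add E.
No new states can be added; the closed set is {C, D, E, G, K, M, P, R}.

{C, D, E, G, K, M, P, R}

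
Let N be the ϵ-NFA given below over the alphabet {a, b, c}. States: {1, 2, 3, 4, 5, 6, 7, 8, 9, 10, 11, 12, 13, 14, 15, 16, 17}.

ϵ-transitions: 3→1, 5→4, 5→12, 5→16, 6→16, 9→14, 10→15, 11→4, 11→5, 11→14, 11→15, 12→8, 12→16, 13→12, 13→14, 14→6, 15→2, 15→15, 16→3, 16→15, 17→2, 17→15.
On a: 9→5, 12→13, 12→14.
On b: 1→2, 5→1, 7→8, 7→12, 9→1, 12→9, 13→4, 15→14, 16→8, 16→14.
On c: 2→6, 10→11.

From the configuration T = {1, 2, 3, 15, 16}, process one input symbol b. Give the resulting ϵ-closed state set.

{1, 2, 3, 6, 8, 14, 15, 16}

1 on b → {2}.
15 on b → {14}.
16 on b → {8, 14}.
No b-transition from 2, 3.
Union after reading b: {2, 8, 14}.
Now take the ϵ-closure:
From 14 via ϵ: add 6.
From 6 via ϵ: add 16.
From 16 via ϵ: add 3, 15.
From 3 via ϵ: add 1.
No new states can be added; the closed set is {1, 2, 3, 6, 8, 14, 15, 16}.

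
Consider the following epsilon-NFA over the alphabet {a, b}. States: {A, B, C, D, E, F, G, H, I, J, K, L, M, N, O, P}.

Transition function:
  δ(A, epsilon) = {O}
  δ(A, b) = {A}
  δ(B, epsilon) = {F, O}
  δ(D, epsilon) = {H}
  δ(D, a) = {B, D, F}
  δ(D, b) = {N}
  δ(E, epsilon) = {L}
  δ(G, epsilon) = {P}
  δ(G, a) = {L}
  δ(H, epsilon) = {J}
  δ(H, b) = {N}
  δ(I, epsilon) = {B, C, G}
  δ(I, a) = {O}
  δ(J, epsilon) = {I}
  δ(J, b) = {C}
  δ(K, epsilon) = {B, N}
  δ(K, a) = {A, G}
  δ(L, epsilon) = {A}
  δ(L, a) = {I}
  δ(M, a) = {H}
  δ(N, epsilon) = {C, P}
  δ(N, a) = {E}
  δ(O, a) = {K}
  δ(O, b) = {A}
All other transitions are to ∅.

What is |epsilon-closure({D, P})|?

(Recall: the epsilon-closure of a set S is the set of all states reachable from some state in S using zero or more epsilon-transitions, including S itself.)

10

Start with {D, P}.
From D via epsilon: add H.
From H via epsilon: add J.
From J via epsilon: add I.
From I via epsilon: add B, C, G.
From B via epsilon: add F, O.
epsilon-closure = {B, C, D, F, G, H, I, J, O, P}, which has 10 states.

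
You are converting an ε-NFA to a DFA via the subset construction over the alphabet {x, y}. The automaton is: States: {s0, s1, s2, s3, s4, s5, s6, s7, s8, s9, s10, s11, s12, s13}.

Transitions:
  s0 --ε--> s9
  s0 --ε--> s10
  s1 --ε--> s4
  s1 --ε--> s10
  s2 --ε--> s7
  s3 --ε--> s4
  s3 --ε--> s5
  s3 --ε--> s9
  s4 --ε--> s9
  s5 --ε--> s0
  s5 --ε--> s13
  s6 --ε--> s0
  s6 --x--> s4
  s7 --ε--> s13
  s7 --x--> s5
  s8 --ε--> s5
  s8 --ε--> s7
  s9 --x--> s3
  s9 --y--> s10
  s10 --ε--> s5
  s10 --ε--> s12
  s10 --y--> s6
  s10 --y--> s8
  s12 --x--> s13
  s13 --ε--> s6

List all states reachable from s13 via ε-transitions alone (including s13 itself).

Start with {s13}.
From s13 via ε: add s6.
From s6 via ε: add s0.
From s0 via ε: add s9, s10.
From s10 via ε: add s5, s12.
No new states can be added; the closed set is {s0, s5, s6, s9, s10, s12, s13}.

{s0, s5, s6, s9, s10, s12, s13}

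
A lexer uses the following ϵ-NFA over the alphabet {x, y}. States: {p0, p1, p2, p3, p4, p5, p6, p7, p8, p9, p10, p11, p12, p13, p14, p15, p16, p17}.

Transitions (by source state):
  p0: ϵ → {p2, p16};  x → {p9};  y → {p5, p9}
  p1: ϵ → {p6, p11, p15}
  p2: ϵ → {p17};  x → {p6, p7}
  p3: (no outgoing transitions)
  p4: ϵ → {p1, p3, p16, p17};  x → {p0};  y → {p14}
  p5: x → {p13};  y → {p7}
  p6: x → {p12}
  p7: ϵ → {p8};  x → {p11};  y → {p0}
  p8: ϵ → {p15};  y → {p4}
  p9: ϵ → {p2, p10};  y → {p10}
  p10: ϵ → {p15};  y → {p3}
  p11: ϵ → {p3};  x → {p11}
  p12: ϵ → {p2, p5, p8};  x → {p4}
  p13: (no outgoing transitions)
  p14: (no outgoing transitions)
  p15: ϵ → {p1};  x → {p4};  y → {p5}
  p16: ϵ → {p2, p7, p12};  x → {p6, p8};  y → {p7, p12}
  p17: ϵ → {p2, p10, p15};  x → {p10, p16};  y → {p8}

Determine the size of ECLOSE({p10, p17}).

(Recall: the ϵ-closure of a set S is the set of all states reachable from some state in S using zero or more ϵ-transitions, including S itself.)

Start with {p10, p17}.
From p10 via ϵ: add p15.
From p17 via ϵ: add p2.
From p15 via ϵ: add p1.
From p1 via ϵ: add p6, p11.
From p11 via ϵ: add p3.
ϵ-closure = {p1, p2, p3, p6, p10, p11, p15, p17}, which has 8 states.

8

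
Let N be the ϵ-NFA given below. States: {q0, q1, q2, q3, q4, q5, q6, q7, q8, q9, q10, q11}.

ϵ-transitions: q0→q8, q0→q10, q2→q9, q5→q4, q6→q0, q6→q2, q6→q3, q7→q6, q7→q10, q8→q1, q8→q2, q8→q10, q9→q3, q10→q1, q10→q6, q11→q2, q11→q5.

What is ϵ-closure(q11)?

{q2, q3, q4, q5, q9, q11}

Start with {q11}.
From q11 via ϵ: add q2, q5.
From q2 via ϵ: add q9.
From q5 via ϵ: add q4.
From q9 via ϵ: add q3.
No new states can be added; the closed set is {q2, q3, q4, q5, q9, q11}.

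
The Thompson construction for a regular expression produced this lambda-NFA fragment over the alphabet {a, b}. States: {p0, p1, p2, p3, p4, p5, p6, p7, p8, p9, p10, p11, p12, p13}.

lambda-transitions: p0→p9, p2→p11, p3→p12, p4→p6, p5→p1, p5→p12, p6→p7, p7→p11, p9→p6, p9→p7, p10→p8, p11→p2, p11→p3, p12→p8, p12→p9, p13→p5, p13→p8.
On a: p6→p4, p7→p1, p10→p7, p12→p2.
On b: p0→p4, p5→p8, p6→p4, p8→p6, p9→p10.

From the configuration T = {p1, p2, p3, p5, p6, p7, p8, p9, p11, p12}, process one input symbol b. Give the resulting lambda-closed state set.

p5 on b → {p8}.
p6 on b → {p4}.
p8 on b → {p6}.
p9 on b → {p10}.
No b-transition from p1, p2, p3, p7, p11, p12.
Union after reading b: {p4, p6, p8, p10}.
Now take the lambda-closure:
From p6 via lambda: add p7.
From p7 via lambda: add p11.
From p11 via lambda: add p2, p3.
From p3 via lambda: add p12.
From p12 via lambda: add p9.
No new states can be added; the closed set is {p2, p3, p4, p6, p7, p8, p9, p10, p11, p12}.

{p2, p3, p4, p6, p7, p8, p9, p10, p11, p12}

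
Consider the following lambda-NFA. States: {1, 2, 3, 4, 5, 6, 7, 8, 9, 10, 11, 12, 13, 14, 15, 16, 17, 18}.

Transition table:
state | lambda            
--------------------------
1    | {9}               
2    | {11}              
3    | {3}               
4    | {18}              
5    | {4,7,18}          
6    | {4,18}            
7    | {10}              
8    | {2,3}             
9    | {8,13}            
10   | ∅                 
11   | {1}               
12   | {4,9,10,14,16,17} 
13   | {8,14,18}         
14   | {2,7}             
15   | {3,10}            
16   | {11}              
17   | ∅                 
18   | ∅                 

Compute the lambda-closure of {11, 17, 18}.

Start with {11, 17, 18}.
From 11 via lambda: add 1.
From 1 via lambda: add 9.
From 9 via lambda: add 8, 13.
From 8 via lambda: add 2, 3.
From 13 via lambda: add 14.
From 14 via lambda: add 7.
From 7 via lambda: add 10.
No new states can be added; the closed set is {1, 2, 3, 7, 8, 9, 10, 11, 13, 14, 17, 18}.

{1, 2, 3, 7, 8, 9, 10, 11, 13, 14, 17, 18}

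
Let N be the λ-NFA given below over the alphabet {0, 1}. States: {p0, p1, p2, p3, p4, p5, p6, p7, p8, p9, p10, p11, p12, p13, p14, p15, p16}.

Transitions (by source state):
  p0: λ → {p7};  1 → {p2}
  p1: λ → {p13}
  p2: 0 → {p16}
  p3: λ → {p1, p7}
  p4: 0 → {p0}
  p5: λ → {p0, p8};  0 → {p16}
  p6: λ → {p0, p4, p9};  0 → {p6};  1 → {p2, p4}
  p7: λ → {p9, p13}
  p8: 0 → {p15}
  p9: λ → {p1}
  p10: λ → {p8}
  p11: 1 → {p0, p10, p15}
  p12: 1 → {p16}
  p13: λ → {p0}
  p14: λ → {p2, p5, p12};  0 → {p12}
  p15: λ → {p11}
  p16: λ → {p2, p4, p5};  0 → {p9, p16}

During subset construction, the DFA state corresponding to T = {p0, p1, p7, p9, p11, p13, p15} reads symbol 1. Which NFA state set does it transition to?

{p0, p1, p2, p7, p8, p9, p10, p11, p13, p15}

p0 on 1 → {p2}.
p11 on 1 → {p0, p10, p15}.
No 1-transition from p1, p7, p9, p13, p15.
Union after reading 1: {p0, p2, p10, p15}.
Now take the λ-closure:
From p0 via λ: add p7.
From p10 via λ: add p8.
From p15 via λ: add p11.
From p7 via λ: add p9, p13.
From p9 via λ: add p1.
No new states can be added; the closed set is {p0, p1, p2, p7, p8, p9, p10, p11, p13, p15}.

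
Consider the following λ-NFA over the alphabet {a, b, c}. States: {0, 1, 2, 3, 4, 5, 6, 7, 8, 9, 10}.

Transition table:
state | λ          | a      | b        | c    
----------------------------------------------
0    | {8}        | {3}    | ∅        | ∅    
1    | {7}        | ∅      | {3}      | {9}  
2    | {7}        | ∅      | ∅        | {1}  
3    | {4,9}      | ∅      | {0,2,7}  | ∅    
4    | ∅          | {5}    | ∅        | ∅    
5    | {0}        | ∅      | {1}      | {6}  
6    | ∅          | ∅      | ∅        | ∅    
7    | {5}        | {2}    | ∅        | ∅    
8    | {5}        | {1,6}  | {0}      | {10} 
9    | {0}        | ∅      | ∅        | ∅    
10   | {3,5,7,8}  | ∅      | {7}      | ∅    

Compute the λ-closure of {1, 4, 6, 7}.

Start with {1, 4, 6, 7}.
From 7 via λ: add 5.
From 5 via λ: add 0.
From 0 via λ: add 8.
No new states can be added; the closed set is {0, 1, 4, 5, 6, 7, 8}.

{0, 1, 4, 5, 6, 7, 8}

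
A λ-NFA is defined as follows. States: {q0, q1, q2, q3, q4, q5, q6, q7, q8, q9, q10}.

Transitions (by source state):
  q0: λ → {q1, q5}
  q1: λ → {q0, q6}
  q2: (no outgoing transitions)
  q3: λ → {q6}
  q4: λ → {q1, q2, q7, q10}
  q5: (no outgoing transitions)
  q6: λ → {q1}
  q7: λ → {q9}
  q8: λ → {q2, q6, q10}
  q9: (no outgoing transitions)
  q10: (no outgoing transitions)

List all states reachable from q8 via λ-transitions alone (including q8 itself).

{q0, q1, q2, q5, q6, q8, q10}

Start with {q8}.
From q8 via λ: add q2, q6, q10.
From q6 via λ: add q1.
From q1 via λ: add q0.
From q0 via λ: add q5.
No new states can be added; the closed set is {q0, q1, q2, q5, q6, q8, q10}.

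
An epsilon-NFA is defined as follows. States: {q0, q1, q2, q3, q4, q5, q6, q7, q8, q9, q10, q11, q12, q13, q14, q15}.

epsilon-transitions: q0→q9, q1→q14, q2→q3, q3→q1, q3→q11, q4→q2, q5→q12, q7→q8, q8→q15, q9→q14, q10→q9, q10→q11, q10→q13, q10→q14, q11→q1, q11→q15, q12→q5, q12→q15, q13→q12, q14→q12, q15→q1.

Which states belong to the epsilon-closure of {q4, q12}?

{q1, q2, q3, q4, q5, q11, q12, q14, q15}

Start with {q4, q12}.
From q4 via epsilon: add q2.
From q12 via epsilon: add q5, q15.
From q2 via epsilon: add q3.
From q15 via epsilon: add q1.
From q1 via epsilon: add q14.
From q3 via epsilon: add q11.
No new states can be added; the closed set is {q1, q2, q3, q4, q5, q11, q12, q14, q15}.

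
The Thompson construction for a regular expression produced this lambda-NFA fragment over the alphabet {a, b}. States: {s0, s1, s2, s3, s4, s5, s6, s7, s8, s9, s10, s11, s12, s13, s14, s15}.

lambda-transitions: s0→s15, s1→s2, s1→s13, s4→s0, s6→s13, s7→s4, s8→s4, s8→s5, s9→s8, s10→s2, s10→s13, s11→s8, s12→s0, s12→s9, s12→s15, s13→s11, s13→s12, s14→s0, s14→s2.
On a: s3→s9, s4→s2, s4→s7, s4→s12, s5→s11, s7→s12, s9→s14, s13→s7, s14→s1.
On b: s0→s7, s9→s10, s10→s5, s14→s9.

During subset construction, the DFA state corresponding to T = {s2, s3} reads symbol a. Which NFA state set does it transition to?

{s0, s4, s5, s8, s9, s15}

s3 on a → {s9}.
No a-transition from s2.
Union after reading a: {s9}.
Now take the lambda-closure:
From s9 via lambda: add s8.
From s8 via lambda: add s4, s5.
From s4 via lambda: add s0.
From s0 via lambda: add s15.
No new states can be added; the closed set is {s0, s4, s5, s8, s9, s15}.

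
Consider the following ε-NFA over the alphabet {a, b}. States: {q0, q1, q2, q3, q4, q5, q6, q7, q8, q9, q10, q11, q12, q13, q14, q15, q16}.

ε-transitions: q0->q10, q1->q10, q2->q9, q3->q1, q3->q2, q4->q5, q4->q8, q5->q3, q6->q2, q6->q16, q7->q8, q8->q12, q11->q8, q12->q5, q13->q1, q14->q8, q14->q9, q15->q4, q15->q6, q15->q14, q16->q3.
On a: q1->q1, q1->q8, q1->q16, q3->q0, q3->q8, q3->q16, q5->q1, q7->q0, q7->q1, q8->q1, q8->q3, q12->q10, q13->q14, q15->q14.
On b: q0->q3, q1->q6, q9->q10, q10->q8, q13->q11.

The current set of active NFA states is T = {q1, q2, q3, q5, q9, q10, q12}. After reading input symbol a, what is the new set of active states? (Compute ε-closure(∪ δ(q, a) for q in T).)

q1 on a → {q1, q8, q16}.
q3 on a → {q0, q8, q16}.
q5 on a → {q1}.
q12 on a → {q10}.
No a-transition from q2, q9, q10.
Union after reading a: {q0, q1, q8, q10, q16}.
Now take the ε-closure:
From q8 via ε: add q12.
From q16 via ε: add q3.
From q3 via ε: add q2.
From q12 via ε: add q5.
From q2 via ε: add q9.
No new states can be added; the closed set is {q0, q1, q2, q3, q5, q8, q9, q10, q12, q16}.

{q0, q1, q2, q3, q5, q8, q9, q10, q12, q16}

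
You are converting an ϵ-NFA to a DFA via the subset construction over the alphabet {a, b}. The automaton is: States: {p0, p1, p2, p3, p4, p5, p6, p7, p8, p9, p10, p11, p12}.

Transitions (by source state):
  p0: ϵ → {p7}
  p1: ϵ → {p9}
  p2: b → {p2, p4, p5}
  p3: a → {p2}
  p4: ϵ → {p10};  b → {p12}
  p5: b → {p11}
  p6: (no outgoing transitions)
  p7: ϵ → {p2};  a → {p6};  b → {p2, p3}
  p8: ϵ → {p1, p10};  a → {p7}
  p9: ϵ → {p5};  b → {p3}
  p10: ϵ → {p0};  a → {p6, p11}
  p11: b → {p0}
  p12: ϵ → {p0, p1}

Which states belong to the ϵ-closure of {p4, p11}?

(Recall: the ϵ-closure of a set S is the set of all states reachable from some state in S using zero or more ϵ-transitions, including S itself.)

Start with {p4, p11}.
From p4 via ϵ: add p10.
From p10 via ϵ: add p0.
From p0 via ϵ: add p7.
From p7 via ϵ: add p2.
No new states can be added; the closed set is {p0, p2, p4, p7, p10, p11}.

{p0, p2, p4, p7, p10, p11}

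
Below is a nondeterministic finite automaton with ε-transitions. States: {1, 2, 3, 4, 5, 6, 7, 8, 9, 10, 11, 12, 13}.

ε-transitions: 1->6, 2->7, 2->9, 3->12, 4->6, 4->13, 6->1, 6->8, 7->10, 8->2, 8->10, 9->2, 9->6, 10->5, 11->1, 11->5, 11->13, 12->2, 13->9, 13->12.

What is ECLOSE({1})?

{1, 2, 5, 6, 7, 8, 9, 10}

Start with {1}.
From 1 via ε: add 6.
From 6 via ε: add 8.
From 8 via ε: add 2, 10.
From 2 via ε: add 7, 9.
From 10 via ε: add 5.
No new states can be added; the closed set is {1, 2, 5, 6, 7, 8, 9, 10}.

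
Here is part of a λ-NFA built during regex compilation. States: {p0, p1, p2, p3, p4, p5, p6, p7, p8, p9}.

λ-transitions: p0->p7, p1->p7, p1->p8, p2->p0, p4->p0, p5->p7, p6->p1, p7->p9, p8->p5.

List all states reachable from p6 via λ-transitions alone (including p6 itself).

{p1, p5, p6, p7, p8, p9}

Start with {p6}.
From p6 via λ: add p1.
From p1 via λ: add p7, p8.
From p7 via λ: add p9.
From p8 via λ: add p5.
No new states can be added; the closed set is {p1, p5, p6, p7, p8, p9}.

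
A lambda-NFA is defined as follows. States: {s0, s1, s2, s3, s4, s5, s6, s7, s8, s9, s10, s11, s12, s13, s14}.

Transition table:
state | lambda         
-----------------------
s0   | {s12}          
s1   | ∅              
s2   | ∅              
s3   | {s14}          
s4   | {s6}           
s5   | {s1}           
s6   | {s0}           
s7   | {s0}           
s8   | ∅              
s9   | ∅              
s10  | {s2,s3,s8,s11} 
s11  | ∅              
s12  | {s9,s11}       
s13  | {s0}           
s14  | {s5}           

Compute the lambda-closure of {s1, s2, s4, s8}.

Start with {s1, s2, s4, s8}.
From s4 via lambda: add s6.
From s6 via lambda: add s0.
From s0 via lambda: add s12.
From s12 via lambda: add s9, s11.
No new states can be added; the closed set is {s0, s1, s2, s4, s6, s8, s9, s11, s12}.

{s0, s1, s2, s4, s6, s8, s9, s11, s12}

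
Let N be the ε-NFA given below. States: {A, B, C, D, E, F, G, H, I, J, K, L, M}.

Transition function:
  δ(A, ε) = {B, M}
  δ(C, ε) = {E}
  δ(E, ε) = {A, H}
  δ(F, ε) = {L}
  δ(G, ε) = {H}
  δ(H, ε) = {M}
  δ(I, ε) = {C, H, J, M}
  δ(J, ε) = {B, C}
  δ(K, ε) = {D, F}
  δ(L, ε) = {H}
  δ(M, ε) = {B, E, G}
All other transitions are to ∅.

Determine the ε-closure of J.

Start with {J}.
From J via ε: add B, C.
From C via ε: add E.
From E via ε: add A, H.
From A via ε: add M.
From M via ε: add G.
No new states can be added; the closed set is {A, B, C, E, G, H, J, M}.

{A, B, C, E, G, H, J, M}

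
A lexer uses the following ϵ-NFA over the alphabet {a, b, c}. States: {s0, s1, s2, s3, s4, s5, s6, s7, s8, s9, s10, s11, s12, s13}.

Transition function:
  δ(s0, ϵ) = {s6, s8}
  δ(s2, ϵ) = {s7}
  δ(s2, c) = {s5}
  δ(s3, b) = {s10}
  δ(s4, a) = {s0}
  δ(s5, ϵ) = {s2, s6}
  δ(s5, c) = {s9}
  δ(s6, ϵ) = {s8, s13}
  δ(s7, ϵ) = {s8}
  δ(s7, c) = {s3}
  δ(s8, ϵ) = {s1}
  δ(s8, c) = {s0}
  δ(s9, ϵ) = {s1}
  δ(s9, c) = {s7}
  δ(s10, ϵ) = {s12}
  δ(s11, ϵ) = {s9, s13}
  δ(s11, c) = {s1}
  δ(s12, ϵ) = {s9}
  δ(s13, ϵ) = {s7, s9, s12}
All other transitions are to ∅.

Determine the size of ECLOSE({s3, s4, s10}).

Start with {s3, s4, s10}.
From s10 via ϵ: add s12.
From s12 via ϵ: add s9.
From s9 via ϵ: add s1.
ϵ-closure = {s1, s3, s4, s9, s10, s12}, which has 6 states.

6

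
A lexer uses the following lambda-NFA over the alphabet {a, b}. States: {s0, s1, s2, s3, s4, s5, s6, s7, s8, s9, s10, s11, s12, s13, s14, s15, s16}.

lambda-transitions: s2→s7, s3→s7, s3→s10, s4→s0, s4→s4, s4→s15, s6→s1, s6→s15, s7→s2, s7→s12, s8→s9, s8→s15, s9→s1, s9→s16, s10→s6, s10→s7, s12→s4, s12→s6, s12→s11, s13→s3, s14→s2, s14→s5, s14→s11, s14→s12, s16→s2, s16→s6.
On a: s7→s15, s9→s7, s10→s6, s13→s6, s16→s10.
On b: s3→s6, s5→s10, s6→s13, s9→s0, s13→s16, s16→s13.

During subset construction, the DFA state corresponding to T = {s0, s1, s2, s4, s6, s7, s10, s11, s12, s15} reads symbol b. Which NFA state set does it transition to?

{s0, s1, s2, s3, s4, s6, s7, s10, s11, s12, s13, s15}

s6 on b → {s13}.
No b-transition from s0, s1, s2, s4, s7, s10, s11, s12, s15.
Union after reading b: {s13}.
Now take the lambda-closure:
From s13 via lambda: add s3.
From s3 via lambda: add s7, s10.
From s7 via lambda: add s2, s12.
From s10 via lambda: add s6.
From s6 via lambda: add s1, s15.
From s12 via lambda: add s4, s11.
From s4 via lambda: add s0.
No new states can be added; the closed set is {s0, s1, s2, s3, s4, s6, s7, s10, s11, s12, s13, s15}.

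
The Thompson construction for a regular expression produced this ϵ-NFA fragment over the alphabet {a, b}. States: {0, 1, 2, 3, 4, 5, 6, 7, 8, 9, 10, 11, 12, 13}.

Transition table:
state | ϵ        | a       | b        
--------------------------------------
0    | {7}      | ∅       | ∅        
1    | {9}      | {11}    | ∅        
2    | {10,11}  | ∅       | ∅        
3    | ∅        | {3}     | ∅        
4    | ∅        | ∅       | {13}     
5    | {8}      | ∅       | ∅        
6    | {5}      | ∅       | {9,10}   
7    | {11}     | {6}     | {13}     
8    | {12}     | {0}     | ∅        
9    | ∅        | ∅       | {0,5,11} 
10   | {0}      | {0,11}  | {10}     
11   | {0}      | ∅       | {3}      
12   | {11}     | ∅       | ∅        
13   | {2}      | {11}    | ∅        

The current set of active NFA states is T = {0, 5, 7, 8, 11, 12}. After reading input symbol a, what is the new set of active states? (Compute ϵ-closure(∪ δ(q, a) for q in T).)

{0, 5, 6, 7, 8, 11, 12}

7 on a → {6}.
8 on a → {0}.
No a-transition from 0, 5, 11, 12.
Union after reading a: {0, 6}.
Now take the ϵ-closure:
From 0 via ϵ: add 7.
From 6 via ϵ: add 5.
From 5 via ϵ: add 8.
From 7 via ϵ: add 11.
From 8 via ϵ: add 12.
No new states can be added; the closed set is {0, 5, 6, 7, 8, 11, 12}.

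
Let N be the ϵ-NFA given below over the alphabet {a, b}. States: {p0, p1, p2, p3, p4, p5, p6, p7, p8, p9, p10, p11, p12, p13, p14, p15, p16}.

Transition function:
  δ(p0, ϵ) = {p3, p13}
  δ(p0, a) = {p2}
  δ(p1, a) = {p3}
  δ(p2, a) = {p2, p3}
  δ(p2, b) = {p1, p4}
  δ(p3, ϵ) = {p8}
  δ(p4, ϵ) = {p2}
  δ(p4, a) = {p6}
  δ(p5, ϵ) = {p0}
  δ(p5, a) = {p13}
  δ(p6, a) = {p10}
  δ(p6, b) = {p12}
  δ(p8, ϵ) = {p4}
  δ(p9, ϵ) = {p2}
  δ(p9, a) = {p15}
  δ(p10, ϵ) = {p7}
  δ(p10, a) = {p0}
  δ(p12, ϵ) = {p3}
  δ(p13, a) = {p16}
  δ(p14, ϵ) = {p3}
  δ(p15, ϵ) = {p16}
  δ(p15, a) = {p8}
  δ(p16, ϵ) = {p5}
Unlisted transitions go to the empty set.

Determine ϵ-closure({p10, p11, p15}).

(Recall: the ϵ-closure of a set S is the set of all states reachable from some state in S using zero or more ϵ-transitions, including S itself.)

{p0, p2, p3, p4, p5, p7, p8, p10, p11, p13, p15, p16}

Start with {p10, p11, p15}.
From p10 via ϵ: add p7.
From p15 via ϵ: add p16.
From p16 via ϵ: add p5.
From p5 via ϵ: add p0.
From p0 via ϵ: add p3, p13.
From p3 via ϵ: add p8.
From p8 via ϵ: add p4.
From p4 via ϵ: add p2.
No new states can be added; the closed set is {p0, p2, p3, p4, p5, p7, p8, p10, p11, p13, p15, p16}.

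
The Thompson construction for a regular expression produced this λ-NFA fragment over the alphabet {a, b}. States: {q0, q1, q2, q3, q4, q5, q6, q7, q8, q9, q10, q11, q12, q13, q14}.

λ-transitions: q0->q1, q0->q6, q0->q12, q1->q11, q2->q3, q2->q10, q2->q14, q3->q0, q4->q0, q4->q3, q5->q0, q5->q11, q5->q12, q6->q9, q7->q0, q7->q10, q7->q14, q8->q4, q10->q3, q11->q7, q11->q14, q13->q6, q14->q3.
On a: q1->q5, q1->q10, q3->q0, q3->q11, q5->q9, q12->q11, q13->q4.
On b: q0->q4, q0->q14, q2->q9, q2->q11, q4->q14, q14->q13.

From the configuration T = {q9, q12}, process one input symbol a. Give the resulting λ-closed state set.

{q0, q1, q3, q6, q7, q9, q10, q11, q12, q14}

q12 on a → {q11}.
No a-transition from q9.
Union after reading a: {q11}.
Now take the λ-closure:
From q11 via λ: add q7, q14.
From q7 via λ: add q0, q10.
From q14 via λ: add q3.
From q0 via λ: add q1, q6, q12.
From q6 via λ: add q9.
No new states can be added; the closed set is {q0, q1, q3, q6, q7, q9, q10, q11, q12, q14}.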